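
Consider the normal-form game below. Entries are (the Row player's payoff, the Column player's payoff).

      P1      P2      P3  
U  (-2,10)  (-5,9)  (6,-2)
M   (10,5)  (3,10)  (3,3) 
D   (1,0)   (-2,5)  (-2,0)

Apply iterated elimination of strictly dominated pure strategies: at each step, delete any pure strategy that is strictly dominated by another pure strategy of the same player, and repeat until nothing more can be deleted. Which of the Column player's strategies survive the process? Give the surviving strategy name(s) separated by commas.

P2

Row D is eliminated: M beats it against every remaining column (P1: 10>1, P2: 3>-2, P3: 3>-2).
The Column player's strategy P3 is strictly dominated by P1 (U: 10>-2, M: 5>3) and is removed.
For the Row player, M strictly dominates U on the remaining columns (P1: 10>-2, P2: 3>-5); eliminate U.
For the Column player, P2 strictly dominates P1 on the remaining rows (M: 10>5); eliminate P1.
Among the remaining strategies, none is strictly dominated by another pure strategy of the same player, so the elimination stops.
Surviving strategies — the Row player: {M}; the Column player: {P2}.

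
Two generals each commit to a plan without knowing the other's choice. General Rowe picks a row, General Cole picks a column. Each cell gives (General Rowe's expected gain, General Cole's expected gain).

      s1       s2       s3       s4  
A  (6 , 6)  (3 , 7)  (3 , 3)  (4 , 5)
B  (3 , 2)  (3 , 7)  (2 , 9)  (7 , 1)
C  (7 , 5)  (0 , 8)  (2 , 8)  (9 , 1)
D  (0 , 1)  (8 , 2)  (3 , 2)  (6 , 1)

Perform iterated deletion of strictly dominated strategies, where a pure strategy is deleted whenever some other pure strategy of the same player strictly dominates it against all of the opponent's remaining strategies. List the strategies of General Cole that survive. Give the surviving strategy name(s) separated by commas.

s2, s3

For General Cole, s2 strictly dominates s1 on the remaining rows (A: 7>6, B: 7>2, C: 8>5, D: 2>1); eliminate s1.
For General Cole, s2 strictly dominates s4 on the remaining rows (A: 7>5, B: 7>1, C: 8>1, D: 2>1); eliminate s4.
General Rowe's strategy B is strictly dominated by D (s2: 8>3, s3: 3>2) and is removed.
Row C is eliminated: A beats it against every remaining column (s2: 3>0, s3: 3>2).
Among the remaining strategies, none is strictly dominated by another pure strategy of the same player, so the elimination stops.
Surviving strategies — General Rowe: {A, D}; General Cole: {s2, s3}.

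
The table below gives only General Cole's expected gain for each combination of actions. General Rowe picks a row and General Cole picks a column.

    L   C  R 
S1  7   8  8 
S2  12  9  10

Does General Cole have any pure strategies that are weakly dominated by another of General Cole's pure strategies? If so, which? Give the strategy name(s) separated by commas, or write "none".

Nothing dominates L: C at S2 (12>9); R at S2 (12>10).
C is weakly dominated by R (S1: 8=8, S2: 10>9).
R: no other strategy beats it everywhere (L at S1 (8>7); C at S2 (10>9)).

C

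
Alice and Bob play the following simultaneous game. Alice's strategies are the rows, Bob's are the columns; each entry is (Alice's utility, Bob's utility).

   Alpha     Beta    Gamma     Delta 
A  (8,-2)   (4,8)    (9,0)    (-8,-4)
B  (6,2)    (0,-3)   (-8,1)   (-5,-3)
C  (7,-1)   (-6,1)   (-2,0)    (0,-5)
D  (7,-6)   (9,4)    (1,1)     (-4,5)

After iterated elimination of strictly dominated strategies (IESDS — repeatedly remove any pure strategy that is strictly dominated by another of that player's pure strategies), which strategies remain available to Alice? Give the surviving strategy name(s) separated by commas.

C, D

For Alice, D strictly dominates B on the remaining columns (Alpha: 7>6, Beta: 9>0, Gamma: 1>-8, Delta: -4>-5); eliminate B.
Bob's strategy Alpha is strictly dominated by Beta (A: 8>-2, C: 1>-1, D: 4>-6) and is removed.
For Bob, Beta strictly dominates Gamma on the remaining rows (A: 8>0, C: 1>0, D: 4>1); eliminate Gamma.
Alice's strategy A is strictly dominated by D (Beta: 9>4, Delta: -4>-8) and is removed.
Among the remaining strategies, none is strictly dominated by another pure strategy of the same player, so the elimination stops.
Surviving strategies — Alice: {C, D}; Bob: {Beta, Delta}.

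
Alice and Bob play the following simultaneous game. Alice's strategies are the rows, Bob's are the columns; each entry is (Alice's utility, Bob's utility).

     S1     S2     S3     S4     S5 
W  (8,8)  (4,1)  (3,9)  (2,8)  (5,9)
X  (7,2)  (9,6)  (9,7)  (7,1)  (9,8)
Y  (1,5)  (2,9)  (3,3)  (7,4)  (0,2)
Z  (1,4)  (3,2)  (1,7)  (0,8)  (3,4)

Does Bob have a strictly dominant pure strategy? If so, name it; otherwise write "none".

S1 fails to dominate S2 at X (2<6).
S2 fails to dominate S1 at W (1<8).
S3 fails to dominate S1 at Y (3<5).
S4 fails to dominate S1 at W (8=8).
S5 fails to dominate S1 at Y (2<5).
No single strategy dominates all the others.

none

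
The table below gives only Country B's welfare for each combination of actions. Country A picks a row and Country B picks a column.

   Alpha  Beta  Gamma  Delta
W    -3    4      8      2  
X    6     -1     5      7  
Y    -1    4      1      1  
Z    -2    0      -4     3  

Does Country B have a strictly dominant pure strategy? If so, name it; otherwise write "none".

Alpha fails to dominate Beta at W (-3<4).
Beta fails to dominate Alpha at X (-1<6).
Gamma fails to dominate Alpha at X (5<6).
Delta fails to dominate Beta at W (2<4).
No single strategy dominates all the others.

none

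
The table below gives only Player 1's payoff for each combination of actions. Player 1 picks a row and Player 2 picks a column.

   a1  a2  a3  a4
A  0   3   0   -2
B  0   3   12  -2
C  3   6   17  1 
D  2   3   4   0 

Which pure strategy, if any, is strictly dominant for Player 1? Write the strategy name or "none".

C

C vs A: a1: 3>0, a2: 6>3, a3: 17>0, a4: 1>-2.
C vs B: a1: 3>0, a2: 6>3, a3: 17>12, a4: 1>-2.
C vs D: a1: 3>2, a2: 6>3, a3: 17>4, a4: 1>0.
C strictly beats every other strategy against every opponent action, so it is strictly dominant.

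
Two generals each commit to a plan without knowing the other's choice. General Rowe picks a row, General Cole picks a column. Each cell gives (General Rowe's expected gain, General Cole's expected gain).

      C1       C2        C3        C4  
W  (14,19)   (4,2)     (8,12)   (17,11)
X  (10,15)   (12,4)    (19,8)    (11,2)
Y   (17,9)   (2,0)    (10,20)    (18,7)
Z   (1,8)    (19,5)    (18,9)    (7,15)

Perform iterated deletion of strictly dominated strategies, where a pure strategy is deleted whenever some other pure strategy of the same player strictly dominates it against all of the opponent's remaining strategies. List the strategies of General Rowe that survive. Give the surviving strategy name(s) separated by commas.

X, Y

Column C2 is eliminated: C1 beats it against every remaining row (W: 19>2, X: 15>4, Y: 9>0, Z: 8>5).
General Rowe's strategy W is strictly dominated by Y (C1: 17>14, C3: 10>8, C4: 18>17) and is removed.
General Rowe's strategy Z is strictly dominated by X (C1: 10>1, C3: 19>18, C4: 11>7) and is removed.
For General Cole, C1 strictly dominates C4 on the remaining rows (X: 15>2, Y: 9>7); eliminate C4.
Among the remaining strategies, none is strictly dominated by another pure strategy of the same player, so the elimination stops.
Surviving strategies — General Rowe: {X, Y}; General Cole: {C1, C3}.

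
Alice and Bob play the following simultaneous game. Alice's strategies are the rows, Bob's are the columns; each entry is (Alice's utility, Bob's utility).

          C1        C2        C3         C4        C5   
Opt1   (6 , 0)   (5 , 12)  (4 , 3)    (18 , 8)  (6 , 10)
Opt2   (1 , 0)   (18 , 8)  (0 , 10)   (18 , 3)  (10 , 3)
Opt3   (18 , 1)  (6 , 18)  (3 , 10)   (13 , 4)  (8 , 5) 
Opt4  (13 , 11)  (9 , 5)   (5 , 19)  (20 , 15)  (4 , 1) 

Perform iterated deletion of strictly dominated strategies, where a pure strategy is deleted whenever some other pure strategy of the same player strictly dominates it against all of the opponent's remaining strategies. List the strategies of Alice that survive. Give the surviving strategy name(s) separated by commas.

Column C1 is eliminated: C3 beats it against every remaining row (Opt1: 3>0, Opt2: 10>0, Opt3: 10>1, Opt4: 19>11).
Column C5 is eliminated: C2 beats it against every remaining row (Opt1: 12>10, Opt2: 8>3, Opt3: 18>5, Opt4: 5>1).
Alice's strategy Opt1 is strictly dominated by Opt4 (C2: 9>5, C3: 5>4, C4: 20>18) and is removed.
Row Opt3 is eliminated: Opt4 beats it against every remaining column (C2: 9>6, C3: 5>3, C4: 20>13).
Column C2 is eliminated: C3 beats it against every remaining row (Opt2: 10>8, Opt4: 19>5).
Alice's strategy Opt2 is strictly dominated by Opt4 (C3: 5>0, C4: 20>18) and is removed.
Column C4 is eliminated: C3 beats it against every remaining row (Opt4: 19>15).
Among the remaining strategies, none is strictly dominated by another pure strategy of the same player, so the elimination stops.
Surviving strategies — Alice: {Opt4}; Bob: {C3}.

Opt4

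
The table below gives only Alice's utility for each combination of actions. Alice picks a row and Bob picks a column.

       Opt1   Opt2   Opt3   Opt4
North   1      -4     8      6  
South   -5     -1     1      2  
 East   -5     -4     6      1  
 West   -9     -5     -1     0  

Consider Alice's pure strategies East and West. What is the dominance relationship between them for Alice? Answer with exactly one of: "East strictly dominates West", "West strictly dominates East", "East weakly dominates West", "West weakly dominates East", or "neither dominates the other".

Compare East to West across each choice by Bob: Opt1: -5>-9, Opt2: -4>-5, Opt3: 6>-1, Opt4: 1>0.
East gives a strictly higher payoff against each choice by Bob, so East strictly dominates West.

East strictly dominates West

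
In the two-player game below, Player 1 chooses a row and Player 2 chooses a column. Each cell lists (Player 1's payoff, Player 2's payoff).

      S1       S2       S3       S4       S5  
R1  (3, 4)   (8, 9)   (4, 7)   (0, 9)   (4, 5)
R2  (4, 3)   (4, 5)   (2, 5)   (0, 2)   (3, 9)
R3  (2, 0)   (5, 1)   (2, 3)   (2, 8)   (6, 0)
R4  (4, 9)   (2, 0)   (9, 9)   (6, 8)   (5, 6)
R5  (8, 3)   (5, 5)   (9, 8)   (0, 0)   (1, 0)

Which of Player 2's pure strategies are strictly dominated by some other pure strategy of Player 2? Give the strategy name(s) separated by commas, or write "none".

none

S1 is not dominated — it holds its own against S2 at R4 (9>0); S3 at R4 (9=9); S4 at R2 (3>2); S5 at R3 (0=0).
S2 is not dominated — it holds its own against S1 at R1 (9>4); S3 at R1 (9>7); S4 at R1 (9=9); S5 at R1 (9>5).
S3 is not dominated — it holds its own against S1 at R1 (7>4); S2 at R2 (5=5); S4 at R2 (5>2); S5 at R1 (7>5).
S4: no other strategy beats it everywhere (S1 at R1 (9>4); S2 at R1 (9=9); S3 at R1 (9>7); S5 at R1 (9>5)).
S5: no other strategy beats it everywhere (S1 at R1 (5>4); S2 at R2 (9>5); S3 at R2 (9>5); S4 at R2 (9>2)).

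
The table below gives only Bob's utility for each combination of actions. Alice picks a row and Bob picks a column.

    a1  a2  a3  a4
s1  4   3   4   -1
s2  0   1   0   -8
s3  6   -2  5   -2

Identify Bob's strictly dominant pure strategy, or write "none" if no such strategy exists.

none

a1 fails to dominate a2 at s2 (0<1).
a2 fails to dominate a1 at s1 (3<4).
a3 fails to dominate a1 at s1 (4=4).
a4 fails to dominate a1 at s1 (-1<4).
No single strategy dominates all the others.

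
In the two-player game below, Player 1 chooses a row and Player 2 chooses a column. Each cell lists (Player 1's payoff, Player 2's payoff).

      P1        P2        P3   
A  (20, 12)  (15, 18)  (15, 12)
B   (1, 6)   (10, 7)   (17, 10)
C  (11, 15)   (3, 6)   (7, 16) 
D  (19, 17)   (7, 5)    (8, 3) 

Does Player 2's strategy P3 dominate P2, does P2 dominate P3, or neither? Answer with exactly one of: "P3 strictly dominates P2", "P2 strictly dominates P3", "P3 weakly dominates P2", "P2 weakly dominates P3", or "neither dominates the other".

neither dominates the other

P3's payoffs vs P2's, by Player 1's action — A: 12<18, B: 10>7, C: 16>6, D: 3<5.
P3 does better at B, C but worse at A, D; neither strategy dominates the other.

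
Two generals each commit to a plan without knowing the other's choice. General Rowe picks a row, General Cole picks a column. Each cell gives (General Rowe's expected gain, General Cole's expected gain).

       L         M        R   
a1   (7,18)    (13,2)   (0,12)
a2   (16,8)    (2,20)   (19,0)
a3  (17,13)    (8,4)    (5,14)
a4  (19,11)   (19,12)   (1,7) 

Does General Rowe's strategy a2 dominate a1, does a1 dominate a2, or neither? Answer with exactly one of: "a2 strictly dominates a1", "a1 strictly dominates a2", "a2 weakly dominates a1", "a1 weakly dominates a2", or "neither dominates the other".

neither dominates the other

Compare a2 to a1 across each opponent action: L: 16>7, M: 2<13, R: 19>0.
a2 does better at L, R but worse at M; neither strategy dominates the other.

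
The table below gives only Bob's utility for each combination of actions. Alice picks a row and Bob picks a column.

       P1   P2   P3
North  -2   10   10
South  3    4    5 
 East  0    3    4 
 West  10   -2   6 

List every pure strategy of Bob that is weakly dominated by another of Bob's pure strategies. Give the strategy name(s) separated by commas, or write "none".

P2

P1 is not dominated — it holds its own against P2 at West (10>-2); P3 at West (10>6).
P2: dominated, since P3 does at least as well everywhere (North: 10=10, South: 5>4, East: 4>3, West: 6>-2).
Nothing dominates P3: P1 at North (10>-2); P2 at South (5>4).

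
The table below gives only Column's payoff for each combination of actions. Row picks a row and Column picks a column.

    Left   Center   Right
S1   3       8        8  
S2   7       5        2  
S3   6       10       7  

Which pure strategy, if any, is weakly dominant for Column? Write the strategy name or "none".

Left fails to dominate Center at S1 (3<8).
Center fails to dominate Left at S2 (5<7).
Right fails to dominate Left at S2 (2<7).
No single strategy dominates all the others.

none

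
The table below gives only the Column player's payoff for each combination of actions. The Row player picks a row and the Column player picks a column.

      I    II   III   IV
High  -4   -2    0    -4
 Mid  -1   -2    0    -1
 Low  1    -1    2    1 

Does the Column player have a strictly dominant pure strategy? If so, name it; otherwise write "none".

III vs I: High: 0>-4, Mid: 0>-1, Low: 2>1.
III vs II: High: 0>-2, Mid: 0>-2, Low: 2>-1.
III vs IV: High: 0>-4, Mid: 0>-1, Low: 2>1.
III strictly beats every other strategy against every opponent action, so it is strictly dominant.

III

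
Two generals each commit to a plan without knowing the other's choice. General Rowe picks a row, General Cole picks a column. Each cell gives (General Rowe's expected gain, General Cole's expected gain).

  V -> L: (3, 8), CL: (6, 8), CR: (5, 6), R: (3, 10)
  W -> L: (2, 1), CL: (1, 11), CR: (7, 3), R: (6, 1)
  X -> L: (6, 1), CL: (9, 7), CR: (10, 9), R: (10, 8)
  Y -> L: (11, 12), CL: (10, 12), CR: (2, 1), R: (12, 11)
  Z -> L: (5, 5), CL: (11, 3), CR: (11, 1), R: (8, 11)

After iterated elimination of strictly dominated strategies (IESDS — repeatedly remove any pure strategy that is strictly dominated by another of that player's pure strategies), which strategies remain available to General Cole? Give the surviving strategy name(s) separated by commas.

For General Rowe, X strictly dominates V on the remaining columns (L: 6>3, CL: 9>6, CR: 10>5, R: 10>3); eliminate V.
Row W is eliminated: X beats it against every remaining column (L: 6>2, CL: 9>1, CR: 10>7, R: 10>6).
Among the remaining strategies, none is strictly dominated by another pure strategy of the same player, so the elimination stops.
Surviving strategies — General Rowe: {X, Y, Z}; General Cole: {L, CL, CR, R}.

L, CL, CR, R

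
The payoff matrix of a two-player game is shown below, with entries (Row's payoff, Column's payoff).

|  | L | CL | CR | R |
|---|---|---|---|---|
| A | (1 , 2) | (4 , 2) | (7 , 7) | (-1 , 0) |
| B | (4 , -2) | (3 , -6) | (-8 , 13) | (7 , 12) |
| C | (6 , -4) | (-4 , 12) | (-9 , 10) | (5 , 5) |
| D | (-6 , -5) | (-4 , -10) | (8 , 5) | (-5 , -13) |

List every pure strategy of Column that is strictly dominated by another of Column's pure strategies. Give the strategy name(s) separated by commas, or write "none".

L, R

CR strictly dominates L — A: 7>2, B: 13>-2, C: 10>-4, D: 5>-5.
CL is not dominated — it holds its own against L at A (2=2); CR at C (12>10); R at A (2>0).
CR is not dominated — it holds its own against L at A (7>2); CL at A (7>2); R at A (7>0).
R: dominated, since CR does at least as well everywhere (A: 7>0, B: 13>12, C: 10>5, D: 5>-13).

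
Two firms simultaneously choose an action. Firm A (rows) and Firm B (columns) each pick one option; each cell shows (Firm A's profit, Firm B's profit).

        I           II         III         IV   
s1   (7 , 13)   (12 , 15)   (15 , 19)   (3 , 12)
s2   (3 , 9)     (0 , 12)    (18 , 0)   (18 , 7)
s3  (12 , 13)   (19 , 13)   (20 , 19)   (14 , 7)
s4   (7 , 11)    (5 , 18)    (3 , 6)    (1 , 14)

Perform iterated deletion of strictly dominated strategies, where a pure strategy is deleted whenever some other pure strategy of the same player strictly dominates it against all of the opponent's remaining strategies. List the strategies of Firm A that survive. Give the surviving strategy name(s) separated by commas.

Row s1 is eliminated: s3 beats it against every remaining column (I: 12>7, II: 19>12, III: 20>15, IV: 14>3).
For Firm A, s3 strictly dominates s4 on the remaining columns (I: 12>7, II: 19>5, III: 20>3, IV: 14>1); eliminate s4.
For Firm B, I strictly dominates IV on the remaining rows (s2: 9>7, s3: 13>7); eliminate IV.
Firm A's strategy s2 is strictly dominated by s3 (I: 12>3, II: 19>0, III: 20>18) and is removed.
Firm B's strategy I is strictly dominated by III (s3: 19>13) and is removed.
Column II is eliminated: III beats it against every remaining row (s3: 19>13).
Among the remaining strategies, none is strictly dominated by another pure strategy of the same player, so the elimination stops.
Surviving strategies — Firm A: {s3}; Firm B: {III}.

s3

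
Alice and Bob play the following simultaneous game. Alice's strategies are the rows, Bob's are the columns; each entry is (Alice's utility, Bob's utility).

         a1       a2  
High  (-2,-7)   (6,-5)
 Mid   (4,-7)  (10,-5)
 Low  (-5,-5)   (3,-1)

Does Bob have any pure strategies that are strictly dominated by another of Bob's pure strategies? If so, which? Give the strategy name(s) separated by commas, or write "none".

a1: dominated, since a2 does at least as well everywhere (High: -5>-7, Mid: -5>-7, Low: -1>-5).
a2 is not dominated — it holds its own against a1 at High (-5>-7).

a1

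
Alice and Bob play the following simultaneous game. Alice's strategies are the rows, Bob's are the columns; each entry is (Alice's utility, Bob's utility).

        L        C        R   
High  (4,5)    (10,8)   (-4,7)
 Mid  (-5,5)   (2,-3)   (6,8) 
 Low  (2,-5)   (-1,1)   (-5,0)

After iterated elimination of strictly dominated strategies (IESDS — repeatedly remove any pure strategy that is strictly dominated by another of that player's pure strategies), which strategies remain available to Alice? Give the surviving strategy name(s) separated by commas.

For Alice, High strictly dominates Low on the remaining columns (L: 4>2, C: 10>-1, R: -4>-5); eliminate Low.
Column L is eliminated: R beats it against every remaining row (High: 7>5, Mid: 8>5).
Among the remaining strategies, none is strictly dominated by another pure strategy of the same player, so the elimination stops.
Surviving strategies — Alice: {High, Mid}; Bob: {C, R}.

High, Mid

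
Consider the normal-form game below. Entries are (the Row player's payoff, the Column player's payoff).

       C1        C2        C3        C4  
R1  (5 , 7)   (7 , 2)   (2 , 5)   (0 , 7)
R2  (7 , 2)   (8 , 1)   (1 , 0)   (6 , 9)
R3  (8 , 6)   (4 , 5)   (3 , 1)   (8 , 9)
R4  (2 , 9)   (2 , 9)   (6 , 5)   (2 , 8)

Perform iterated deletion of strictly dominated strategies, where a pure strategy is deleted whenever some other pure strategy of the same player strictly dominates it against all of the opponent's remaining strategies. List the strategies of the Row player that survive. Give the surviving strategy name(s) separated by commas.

Column C3 is eliminated: C1 beats it against every remaining row (R1: 7>5, R2: 2>0, R3: 6>1, R4: 9>5).
For the Row player, R2 strictly dominates R1 on the remaining columns (C1: 7>5, C2: 8>7, C4: 6>0); eliminate R1.
For the Row player, R2 strictly dominates R4 on the remaining columns (C1: 7>2, C2: 8>2, C4: 6>2); eliminate R4.
Column C1 is eliminated: C4 beats it against every remaining row (R2: 9>2, R3: 9>6).
For the Column player, C4 strictly dominates C2 on the remaining rows (R2: 9>1, R3: 9>5); eliminate C2.
The Row player's strategy R2 is strictly dominated by R3 (C4: 8>6) and is removed.
Among the remaining strategies, none is strictly dominated by another pure strategy of the same player, so the elimination stops.
Surviving strategies — the Row player: {R3}; the Column player: {C4}.

R3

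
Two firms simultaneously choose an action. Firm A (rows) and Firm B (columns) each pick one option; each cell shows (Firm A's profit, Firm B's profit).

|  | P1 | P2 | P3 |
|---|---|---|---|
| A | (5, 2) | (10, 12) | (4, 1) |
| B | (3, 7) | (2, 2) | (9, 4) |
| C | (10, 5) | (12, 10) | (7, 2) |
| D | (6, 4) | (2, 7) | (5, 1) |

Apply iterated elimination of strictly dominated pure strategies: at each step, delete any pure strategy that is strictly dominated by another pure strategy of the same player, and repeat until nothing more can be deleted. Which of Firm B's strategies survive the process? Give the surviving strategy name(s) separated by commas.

Row A is eliminated: C beats it against every remaining column (P1: 10>5, P2: 12>10, P3: 7>4).
Row D is eliminated: C beats it against every remaining column (P1: 10>6, P2: 12>2, P3: 7>5).
Firm B's strategy P3 is strictly dominated by P1 (B: 7>4, C: 5>2) and is removed.
Row B is eliminated: C beats it against every remaining column (P1: 10>3, P2: 12>2).
For Firm B, P2 strictly dominates P1 on the remaining rows (C: 10>5); eliminate P1.
Among the remaining strategies, none is strictly dominated by another pure strategy of the same player, so the elimination stops.
Surviving strategies — Firm A: {C}; Firm B: {P2}.

P2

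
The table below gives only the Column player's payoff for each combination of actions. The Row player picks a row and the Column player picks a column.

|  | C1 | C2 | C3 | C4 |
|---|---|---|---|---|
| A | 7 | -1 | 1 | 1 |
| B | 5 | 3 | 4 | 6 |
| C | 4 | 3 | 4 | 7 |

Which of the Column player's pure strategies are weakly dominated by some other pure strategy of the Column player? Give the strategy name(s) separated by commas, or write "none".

C2, C3

C1 is not dominated — it holds its own against C2 at A (7>-1); C3 at A (7>1); C4 at A (7>1).
C2: dominated, since C1 does at least as well everywhere (A: 7>-1, B: 5>3, C: 4>3).
C1 weakly dominates C3 — A: 7>1, B: 5>4, C: 4=4.
C4 is not dominated — it holds its own against C1 at B (6>5); C2 at A (1>-1); C3 at B (6>4).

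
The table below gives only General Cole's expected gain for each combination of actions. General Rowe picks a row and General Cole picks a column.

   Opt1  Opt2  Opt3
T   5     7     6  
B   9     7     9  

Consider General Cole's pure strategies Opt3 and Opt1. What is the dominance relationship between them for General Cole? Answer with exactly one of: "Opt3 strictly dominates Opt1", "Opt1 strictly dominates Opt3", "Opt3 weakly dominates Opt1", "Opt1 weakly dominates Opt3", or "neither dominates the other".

Opt3's payoffs vs Opt1's, by General Rowe's action — T: 6>5, B: 9=9.
Opt3 is at least as good everywhere and strictly better somewhere (tied only at B), so Opt3 weakly but not strictly dominates Opt1.

Opt3 weakly dominates Opt1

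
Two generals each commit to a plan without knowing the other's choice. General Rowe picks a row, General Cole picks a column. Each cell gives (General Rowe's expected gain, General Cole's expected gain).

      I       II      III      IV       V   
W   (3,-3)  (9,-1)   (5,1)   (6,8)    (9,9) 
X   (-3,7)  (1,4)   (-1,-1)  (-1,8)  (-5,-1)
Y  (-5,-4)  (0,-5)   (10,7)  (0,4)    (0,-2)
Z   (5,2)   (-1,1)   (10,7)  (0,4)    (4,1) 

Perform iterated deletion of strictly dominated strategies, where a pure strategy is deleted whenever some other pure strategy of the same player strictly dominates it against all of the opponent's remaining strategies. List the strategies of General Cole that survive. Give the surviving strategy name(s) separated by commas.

Row X is eliminated: W beats it against every remaining column (I: 3>-3, II: 9>1, III: 5>-1, IV: 6>-1, V: 9>-5).
For General Cole, III strictly dominates I on the remaining rows (W: 1>-3, Y: 7>-4, Z: 7>2); eliminate I.
Column II is eliminated: III beats it against every remaining row (W: 1>-1, Y: 7>-5, Z: 7>1).
Among the remaining strategies, none is strictly dominated by another pure strategy of the same player, so the elimination stops.
Surviving strategies — General Rowe: {W, Y, Z}; General Cole: {III, IV, V}.

III, IV, V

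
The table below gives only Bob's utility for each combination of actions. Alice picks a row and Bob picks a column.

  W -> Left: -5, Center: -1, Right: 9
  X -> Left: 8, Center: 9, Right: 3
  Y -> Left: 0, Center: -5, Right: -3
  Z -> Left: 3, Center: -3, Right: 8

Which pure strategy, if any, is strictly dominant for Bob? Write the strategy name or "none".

Left fails to dominate Center at W (-5<-1).
Center fails to dominate Left at Y (-5<0).
Right fails to dominate Left at X (3<8).
No single strategy dominates all the others.

none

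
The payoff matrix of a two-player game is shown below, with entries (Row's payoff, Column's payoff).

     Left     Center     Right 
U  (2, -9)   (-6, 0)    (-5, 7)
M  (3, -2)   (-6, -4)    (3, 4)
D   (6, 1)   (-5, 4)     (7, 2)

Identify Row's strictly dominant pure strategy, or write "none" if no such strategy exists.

D vs U: Left: 6>2, Center: -5>-6, Right: 7>-5.
D vs M: Left: 6>3, Center: -5>-6, Right: 7>3.
D strictly beats every other strategy against every opponent action, so it is strictly dominant.

D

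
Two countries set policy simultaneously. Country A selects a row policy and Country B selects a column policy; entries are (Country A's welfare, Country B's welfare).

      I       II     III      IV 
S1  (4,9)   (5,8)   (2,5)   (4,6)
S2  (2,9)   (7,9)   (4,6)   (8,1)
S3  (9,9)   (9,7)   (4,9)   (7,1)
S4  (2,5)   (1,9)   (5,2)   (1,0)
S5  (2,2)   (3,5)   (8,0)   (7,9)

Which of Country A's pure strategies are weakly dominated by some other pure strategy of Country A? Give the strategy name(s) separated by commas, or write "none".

S1, S4

S1 is weakly dominated by S3 (I: 9>4, II: 9>5, III: 4>2, IV: 7>4).
S2 is not dominated — it holds its own against S1 at II (7>5); S3 at IV (8>7); S4 at II (7>1); S5 at II (7>3).
S3 is not dominated — it holds its own against S1 at I (9>4); S2 at I (9>2); S4 at I (9>2); S5 at I (9>2).
S4 is weakly dominated by S5 (I: 2=2, II: 3>1, III: 8>5, IV: 7>1).
S5: no other strategy beats it everywhere (S1 at III (8>2); S2 at III (8>4); S3 at III (8>4); S4 at II (3>1)).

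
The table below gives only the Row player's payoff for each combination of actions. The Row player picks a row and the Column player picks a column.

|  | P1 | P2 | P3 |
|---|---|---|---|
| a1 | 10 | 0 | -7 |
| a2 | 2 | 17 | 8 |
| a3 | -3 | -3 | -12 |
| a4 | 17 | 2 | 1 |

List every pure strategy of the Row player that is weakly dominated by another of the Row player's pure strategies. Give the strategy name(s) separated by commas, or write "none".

a4 weakly dominates a1 — P1: 17>10, P2: 2>0, P3: 1>-7.
a2: no other strategy beats it everywhere (a1 at P2 (17>0); a3 at P1 (2>-3); a4 at P2 (17>2)).
a1 weakly dominates a3 — P1: 10>-3, P2: 0>-3, P3: -7>-12.
a4 is not dominated — it holds its own against a1 at P1 (17>10); a2 at P1 (17>2); a3 at P1 (17>-3).

a1, a3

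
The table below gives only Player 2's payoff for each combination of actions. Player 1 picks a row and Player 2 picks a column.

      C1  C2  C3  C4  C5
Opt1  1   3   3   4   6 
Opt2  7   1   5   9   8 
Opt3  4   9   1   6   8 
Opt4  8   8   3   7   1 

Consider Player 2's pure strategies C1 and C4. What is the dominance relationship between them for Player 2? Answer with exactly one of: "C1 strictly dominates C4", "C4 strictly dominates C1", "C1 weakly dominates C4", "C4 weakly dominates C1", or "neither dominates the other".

neither dominates the other

C1's payoffs vs C4's, by Player 1's action — Opt1: 1<4, Opt2: 7<9, Opt3: 4<6, Opt4: 8>7.
C1 does better at Opt4 but worse at Opt1, Opt2, Opt3; neither strategy dominates the other.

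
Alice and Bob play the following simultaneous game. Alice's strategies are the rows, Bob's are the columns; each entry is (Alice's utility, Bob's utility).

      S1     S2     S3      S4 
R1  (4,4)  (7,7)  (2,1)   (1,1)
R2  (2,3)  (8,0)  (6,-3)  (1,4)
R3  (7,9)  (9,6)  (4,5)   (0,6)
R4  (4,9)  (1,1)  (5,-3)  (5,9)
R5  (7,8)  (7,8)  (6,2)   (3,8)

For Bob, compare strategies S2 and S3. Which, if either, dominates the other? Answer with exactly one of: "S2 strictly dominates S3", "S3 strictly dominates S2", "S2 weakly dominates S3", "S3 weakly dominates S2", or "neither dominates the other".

Compare S2 to S3 across each opponent action: R1: 7>1, R2: 0>-3, R3: 6>5, R4: 1>-3, R5: 8>2.
Every comparison favours S2, so S2 strictly dominates S3.

S2 strictly dominates S3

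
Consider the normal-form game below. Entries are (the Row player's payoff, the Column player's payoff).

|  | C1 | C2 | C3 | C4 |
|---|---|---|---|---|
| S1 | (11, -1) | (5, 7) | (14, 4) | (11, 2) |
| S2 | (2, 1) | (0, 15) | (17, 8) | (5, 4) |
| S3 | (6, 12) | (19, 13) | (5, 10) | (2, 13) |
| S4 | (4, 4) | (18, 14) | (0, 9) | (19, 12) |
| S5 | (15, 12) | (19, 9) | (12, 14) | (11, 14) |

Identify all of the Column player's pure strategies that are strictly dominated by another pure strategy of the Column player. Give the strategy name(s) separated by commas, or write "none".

C1

C1: dominated, since C4 does at least as well everywhere (S1: 2>-1, S2: 4>1, S3: 13>12, S4: 12>4, S5: 14>12).
Nothing dominates C2: C1 at S1 (7>-1); C3 at S1 (7>4); C4 at S1 (7>2).
Nothing dominates C3: C1 at S1 (4>-1); C2 at S5 (14>9); C4 at S1 (4>2).
Nothing dominates C4: C1 at S1 (2>-1); C2 at S3 (13=13); C3 at S3 (13>10).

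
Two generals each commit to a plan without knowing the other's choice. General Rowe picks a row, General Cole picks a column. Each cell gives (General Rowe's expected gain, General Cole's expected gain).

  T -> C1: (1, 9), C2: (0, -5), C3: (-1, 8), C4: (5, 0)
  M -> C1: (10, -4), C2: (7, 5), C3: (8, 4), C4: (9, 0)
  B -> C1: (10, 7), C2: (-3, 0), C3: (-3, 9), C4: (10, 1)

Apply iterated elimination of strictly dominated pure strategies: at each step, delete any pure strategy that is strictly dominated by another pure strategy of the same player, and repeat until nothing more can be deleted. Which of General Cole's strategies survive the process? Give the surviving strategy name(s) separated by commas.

C2

For General Rowe, M strictly dominates T on the remaining columns (C1: 10>1, C2: 7>0, C3: 8>-1, C4: 9>5); eliminate T.
For General Cole, C3 strictly dominates C1 on the remaining rows (M: 4>-4, B: 9>7); eliminate C1.
For General Cole, C3 strictly dominates C4 on the remaining rows (M: 4>0, B: 9>1); eliminate C4.
Row B is eliminated: M beats it against every remaining column (C2: 7>-3, C3: 8>-3).
For General Cole, C2 strictly dominates C3 on the remaining rows (M: 5>4); eliminate C3.
Among the remaining strategies, none is strictly dominated by another pure strategy of the same player, so the elimination stops.
Surviving strategies — General Rowe: {M}; General Cole: {C2}.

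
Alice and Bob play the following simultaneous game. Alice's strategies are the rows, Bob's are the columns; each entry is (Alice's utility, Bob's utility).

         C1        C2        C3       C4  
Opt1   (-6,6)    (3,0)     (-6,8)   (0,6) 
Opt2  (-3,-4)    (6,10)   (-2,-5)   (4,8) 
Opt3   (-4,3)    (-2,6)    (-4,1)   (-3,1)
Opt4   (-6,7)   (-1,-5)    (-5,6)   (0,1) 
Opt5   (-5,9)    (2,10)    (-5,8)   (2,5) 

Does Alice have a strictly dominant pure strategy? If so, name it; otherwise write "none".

Opt2 vs Opt1: C1: -3>-6, C2: 6>3, C3: -2>-6, C4: 4>0.
Opt2 vs Opt3: C1: -3>-4, C2: 6>-2, C3: -2>-4, C4: 4>-3.
Opt2 vs Opt4: C1: -3>-6, C2: 6>-1, C3: -2>-5, C4: 4>0.
Opt2 vs Opt5: C1: -3>-5, C2: 6>2, C3: -2>-5, C4: 4>2.
Opt2 strictly beats every other strategy against every opponent action, so it is strictly dominant.

Opt2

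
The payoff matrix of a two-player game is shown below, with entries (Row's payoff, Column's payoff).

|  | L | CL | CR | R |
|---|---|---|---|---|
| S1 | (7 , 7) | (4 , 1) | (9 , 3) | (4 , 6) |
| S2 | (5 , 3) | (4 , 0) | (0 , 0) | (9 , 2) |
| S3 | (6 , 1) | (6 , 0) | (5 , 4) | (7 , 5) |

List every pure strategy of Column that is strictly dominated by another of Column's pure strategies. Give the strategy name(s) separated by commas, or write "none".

L: no other strategy beats it everywhere (CL at S1 (7>1); CR at S1 (7>3); R at S1 (7>6)).
CL is strictly dominated by L (S1: 7>1, S2: 3>0, S3: 1>0).
CR: dominated, since R does at least as well everywhere (S1: 6>3, S2: 2>0, S3: 5>4).
R is not dominated — it holds its own against L at S3 (5>1); CL at S1 (6>1); CR at S1 (6>3).

CL, CR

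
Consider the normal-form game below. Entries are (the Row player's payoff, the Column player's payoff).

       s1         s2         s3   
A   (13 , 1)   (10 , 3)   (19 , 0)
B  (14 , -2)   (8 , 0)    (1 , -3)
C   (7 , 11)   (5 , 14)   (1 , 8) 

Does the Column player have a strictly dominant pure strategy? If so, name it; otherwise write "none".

s2 vs s1: A: 3>1, B: 0>-2, C: 14>11.
s2 vs s3: A: 3>0, B: 0>-3, C: 14>8.
s2 strictly beats every other strategy against every opponent action, so it is strictly dominant.

s2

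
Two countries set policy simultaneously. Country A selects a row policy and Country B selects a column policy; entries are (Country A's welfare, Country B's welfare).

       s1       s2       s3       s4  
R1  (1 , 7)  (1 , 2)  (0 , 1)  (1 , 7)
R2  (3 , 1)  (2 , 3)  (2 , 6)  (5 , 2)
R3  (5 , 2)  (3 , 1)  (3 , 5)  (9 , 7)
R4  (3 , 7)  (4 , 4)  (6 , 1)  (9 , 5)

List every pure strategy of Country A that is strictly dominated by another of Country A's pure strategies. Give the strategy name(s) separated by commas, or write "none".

R1, R2

R1 is strictly dominated by R2 (s1: 3>1, s2: 2>1, s3: 2>0, s4: 5>1).
R2 is strictly dominated by R3 (s1: 5>3, s2: 3>2, s3: 3>2, s4: 9>5).
R3: no other strategy beats it everywhere (R1 at s1 (5>1); R2 at s1 (5>3); R4 at s1 (5>3)).
Nothing dominates R4: R1 at s1 (3>1); R2 at s1 (3=3); R3 at s2 (4>3).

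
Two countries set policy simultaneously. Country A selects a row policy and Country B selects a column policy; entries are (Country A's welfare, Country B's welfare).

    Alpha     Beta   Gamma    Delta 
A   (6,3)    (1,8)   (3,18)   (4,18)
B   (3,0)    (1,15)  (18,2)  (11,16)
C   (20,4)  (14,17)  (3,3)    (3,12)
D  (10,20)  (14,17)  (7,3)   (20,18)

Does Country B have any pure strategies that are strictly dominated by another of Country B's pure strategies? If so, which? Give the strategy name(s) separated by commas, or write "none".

Alpha: no other strategy beats it everywhere (Beta at D (20>17); Gamma at C (4>3); Delta at D (20>18)).
Nothing dominates Beta: Alpha at A (8>3); Gamma at B (15>2); Delta at C (17>12).
Gamma is not dominated — it holds its own against Alpha at A (18>3); Beta at A (18>8); Delta at A (18=18).
Delta is not dominated — it holds its own against Alpha at A (18>3); Beta at A (18>8); Gamma at A (18=18).

none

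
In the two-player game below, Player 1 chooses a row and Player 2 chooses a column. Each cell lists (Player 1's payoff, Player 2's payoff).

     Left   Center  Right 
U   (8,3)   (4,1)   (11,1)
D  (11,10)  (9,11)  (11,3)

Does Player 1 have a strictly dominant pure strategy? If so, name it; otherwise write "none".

U fails to dominate D at Left (8<11).
D fails to dominate U at Right (11=11).
No single strategy dominates all the others.

none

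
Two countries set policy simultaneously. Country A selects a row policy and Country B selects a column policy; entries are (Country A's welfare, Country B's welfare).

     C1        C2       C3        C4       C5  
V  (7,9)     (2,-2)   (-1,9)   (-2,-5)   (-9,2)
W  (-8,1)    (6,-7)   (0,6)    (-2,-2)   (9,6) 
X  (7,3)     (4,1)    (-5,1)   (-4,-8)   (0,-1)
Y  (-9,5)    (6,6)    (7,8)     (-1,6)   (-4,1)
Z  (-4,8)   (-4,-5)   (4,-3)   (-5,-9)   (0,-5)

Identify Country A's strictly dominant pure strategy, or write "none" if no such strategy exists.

none

V fails to dominate W at C2 (2<6).
W fails to dominate V at C1 (-8<7).
X fails to dominate V at C1 (7=7).
Y fails to dominate V at C1 (-9<7).
Z fails to dominate V at C1 (-4<7).
No single strategy dominates all the others.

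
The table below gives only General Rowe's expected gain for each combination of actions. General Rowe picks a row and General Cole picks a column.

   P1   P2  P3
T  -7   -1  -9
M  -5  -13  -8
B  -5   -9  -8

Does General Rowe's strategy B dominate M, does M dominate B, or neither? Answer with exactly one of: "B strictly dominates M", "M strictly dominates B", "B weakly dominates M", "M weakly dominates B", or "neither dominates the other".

B weakly dominates M

Compare B to M across every action of General Cole: P1: -5=-5, P2: -9>-13, P3: -8=-8.
B is at least as good everywhere and strictly better somewhere (tied only at P1, P3), so B weakly but not strictly dominates M.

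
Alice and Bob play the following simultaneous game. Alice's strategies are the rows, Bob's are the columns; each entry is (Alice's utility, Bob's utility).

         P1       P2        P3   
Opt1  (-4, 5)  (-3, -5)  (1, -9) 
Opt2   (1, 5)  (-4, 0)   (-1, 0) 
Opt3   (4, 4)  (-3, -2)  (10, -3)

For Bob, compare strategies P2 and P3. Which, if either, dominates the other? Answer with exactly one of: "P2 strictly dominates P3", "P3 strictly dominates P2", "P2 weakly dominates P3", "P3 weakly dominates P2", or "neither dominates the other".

P2 weakly dominates P3

P2's payoffs vs P3's, by Alice's action — Opt1: -5>-9, Opt2: 0=0, Opt3: -2>-3.
P2 is at least as good everywhere and strictly better somewhere (tied only at Opt2), so P2 weakly but not strictly dominates P3.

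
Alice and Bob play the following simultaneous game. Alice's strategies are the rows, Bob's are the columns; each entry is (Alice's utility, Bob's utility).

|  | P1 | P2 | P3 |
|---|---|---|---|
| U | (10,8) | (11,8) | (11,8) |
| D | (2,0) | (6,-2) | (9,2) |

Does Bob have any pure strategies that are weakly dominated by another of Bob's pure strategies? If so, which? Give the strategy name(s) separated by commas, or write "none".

P1, P2

P3 weakly dominates P1 — U: 8=8, D: 2>0.
P1 weakly dominates P2 — U: 8=8, D: 0>-2.
P3: no other strategy beats it everywhere (P1 at D (2>0); P2 at D (2>-2)).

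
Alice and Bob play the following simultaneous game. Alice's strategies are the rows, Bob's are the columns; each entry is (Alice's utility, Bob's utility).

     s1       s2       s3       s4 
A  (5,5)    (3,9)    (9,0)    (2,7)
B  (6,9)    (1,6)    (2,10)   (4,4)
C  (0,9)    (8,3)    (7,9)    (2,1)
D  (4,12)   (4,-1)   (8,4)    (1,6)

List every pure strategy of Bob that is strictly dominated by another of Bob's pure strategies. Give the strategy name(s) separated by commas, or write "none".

s1: no other strategy beats it everywhere (s2 at B (9>6); s3 at A (5>0); s4 at B (9>4)).
s2: no other strategy beats it everywhere (s1 at A (9>5); s3 at A (9>0); s4 at A (9>7)).
Nothing dominates s3: s1 at B (10>9); s2 at B (10>6); s4 at B (10>4).
Nothing dominates s4: s1 at A (7>5); s2 at D (6>-1); s3 at A (7>0).

none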